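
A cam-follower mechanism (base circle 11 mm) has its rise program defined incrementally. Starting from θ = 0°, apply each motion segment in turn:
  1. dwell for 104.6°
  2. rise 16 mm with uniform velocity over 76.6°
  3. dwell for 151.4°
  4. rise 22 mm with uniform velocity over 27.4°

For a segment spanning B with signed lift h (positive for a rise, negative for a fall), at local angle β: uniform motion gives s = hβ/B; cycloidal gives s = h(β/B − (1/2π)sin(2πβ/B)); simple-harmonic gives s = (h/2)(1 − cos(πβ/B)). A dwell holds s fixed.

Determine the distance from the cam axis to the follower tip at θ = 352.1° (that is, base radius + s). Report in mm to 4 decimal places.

seg 1 [0°–104.6°] dwell: s stays 0.0000
seg 2 [104.6°–181.2°] uniform, h=16: full span → s += 16 → s = 16.0000
seg 3 [181.2°–332.6°] dwell: s stays 16.0000
seg 4 [332.6°–360°] uniform, h=22: θ=352.1° here. β=19.5, B=27.4. 22·19.5/27.4 = 15.6569 → s = 31.6569
radial distance = base radius + s = 11 + 31.6569 = 42.6569

42.6569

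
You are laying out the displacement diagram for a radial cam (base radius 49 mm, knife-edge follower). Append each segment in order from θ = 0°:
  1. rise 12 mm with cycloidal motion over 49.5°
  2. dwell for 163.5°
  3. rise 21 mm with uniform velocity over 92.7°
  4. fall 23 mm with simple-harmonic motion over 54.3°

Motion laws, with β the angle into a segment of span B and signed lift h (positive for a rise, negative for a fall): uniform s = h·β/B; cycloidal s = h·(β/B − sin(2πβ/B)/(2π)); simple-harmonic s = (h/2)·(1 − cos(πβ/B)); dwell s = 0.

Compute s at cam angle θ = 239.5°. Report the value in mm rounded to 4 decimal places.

seg 1 [0°–49.5°] cycloidal, h=12: full span → s += 12 → s = 12.0000
seg 2 [49.5°–213°] dwell: s stays 12.0000
seg 3 [213°–305.7°] uniform, h=21: θ=239.5° here. β=26.5, B=92.7. 21·26.5/92.7 = 6.0032 → s = 18.0032

18.0032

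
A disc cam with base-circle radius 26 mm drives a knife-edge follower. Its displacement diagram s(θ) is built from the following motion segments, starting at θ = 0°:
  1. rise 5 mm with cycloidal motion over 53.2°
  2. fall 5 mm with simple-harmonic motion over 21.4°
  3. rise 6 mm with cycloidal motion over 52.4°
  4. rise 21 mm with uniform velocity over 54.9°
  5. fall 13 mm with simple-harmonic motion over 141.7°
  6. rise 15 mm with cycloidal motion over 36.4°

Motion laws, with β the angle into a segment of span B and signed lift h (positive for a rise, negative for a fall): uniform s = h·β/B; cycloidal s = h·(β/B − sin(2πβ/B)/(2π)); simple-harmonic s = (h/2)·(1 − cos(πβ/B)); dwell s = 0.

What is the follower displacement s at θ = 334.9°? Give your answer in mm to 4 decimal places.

seg 1 [0°–53.2°] cycloidal, h=5: full span → s += 5 → s = 5.0000
seg 2 [53.2°–74.6°] simple-harmonic, h=-5: full span → s += -5 → s = 0.0000
seg 3 [74.6°–127°] cycloidal, h=6: full span → s += 6 → s = 6.0000
seg 4 [127°–181.9°] uniform, h=21: full span → s += 21 → s = 27.0000
seg 5 [181.9°–323.6°] simple-harmonic, h=-13: full span → s += -13 → s = 14.0000
seg 6 [323.6°–360°] cycloidal, h=15: θ=334.9° here. β=11.3, B=36.4. 15·(0.3104 − sin(2π·0.3104)/(2π)) = 2.4394 → s = 16.4394

16.4394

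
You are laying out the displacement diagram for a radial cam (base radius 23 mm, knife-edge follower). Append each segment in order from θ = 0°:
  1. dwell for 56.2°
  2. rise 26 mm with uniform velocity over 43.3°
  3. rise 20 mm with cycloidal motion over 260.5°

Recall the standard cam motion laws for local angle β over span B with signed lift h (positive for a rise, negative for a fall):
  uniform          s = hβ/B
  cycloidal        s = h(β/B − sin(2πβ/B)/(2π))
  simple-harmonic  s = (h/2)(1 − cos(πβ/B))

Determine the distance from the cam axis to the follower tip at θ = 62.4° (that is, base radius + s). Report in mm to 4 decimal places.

seg 1 [0°–56.2°] dwell: s stays 0.0000
seg 2 [56.2°–99.5°] uniform, h=26: θ=62.4° here. β=6.2, B=43.3. 26·6.2/43.3 = 3.7229 → s = 3.7229
radial distance = base radius + s = 23 + 3.7229 = 26.7229

26.7229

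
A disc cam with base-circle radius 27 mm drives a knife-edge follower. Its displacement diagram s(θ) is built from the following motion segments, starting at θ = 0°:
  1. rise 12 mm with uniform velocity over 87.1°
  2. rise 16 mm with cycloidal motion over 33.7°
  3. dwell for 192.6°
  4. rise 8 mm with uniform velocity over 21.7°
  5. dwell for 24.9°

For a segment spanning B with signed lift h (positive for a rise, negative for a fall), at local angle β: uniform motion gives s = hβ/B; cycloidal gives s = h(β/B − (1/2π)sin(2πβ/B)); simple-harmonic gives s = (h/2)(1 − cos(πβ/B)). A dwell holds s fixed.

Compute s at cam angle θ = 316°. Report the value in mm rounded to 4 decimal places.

seg 1 [0°–87.1°] uniform, h=12: full span → s += 12 → s = 12.0000
seg 2 [87.1°–120.8°] cycloidal, h=16: full span → s += 16 → s = 28.0000
seg 3 [120.8°–313.4°] dwell: s stays 28.0000
seg 4 [313.4°–335.1°] uniform, h=8: θ=316° here. β=2.6, B=21.7. 8·2.6/21.7 = 0.9585 → s = 28.9585

28.9585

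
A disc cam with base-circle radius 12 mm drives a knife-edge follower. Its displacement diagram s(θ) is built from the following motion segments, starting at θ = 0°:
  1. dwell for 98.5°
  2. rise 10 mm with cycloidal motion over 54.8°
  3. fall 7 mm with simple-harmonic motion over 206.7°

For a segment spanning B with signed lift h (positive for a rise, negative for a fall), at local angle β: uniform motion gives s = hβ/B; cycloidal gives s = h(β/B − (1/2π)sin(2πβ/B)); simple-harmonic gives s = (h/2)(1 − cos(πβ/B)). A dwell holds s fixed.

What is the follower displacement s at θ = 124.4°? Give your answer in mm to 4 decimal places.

seg 1 [0°–98.5°] dwell: s stays 0.0000
seg 2 [98.5°–153.3°] cycloidal, h=10: θ=124.4° here. β=25.9, B=54.8. 10·(0.4726 − sin(2π·0.4726)/(2π)) = 4.4539 → s = 4.4539

4.4539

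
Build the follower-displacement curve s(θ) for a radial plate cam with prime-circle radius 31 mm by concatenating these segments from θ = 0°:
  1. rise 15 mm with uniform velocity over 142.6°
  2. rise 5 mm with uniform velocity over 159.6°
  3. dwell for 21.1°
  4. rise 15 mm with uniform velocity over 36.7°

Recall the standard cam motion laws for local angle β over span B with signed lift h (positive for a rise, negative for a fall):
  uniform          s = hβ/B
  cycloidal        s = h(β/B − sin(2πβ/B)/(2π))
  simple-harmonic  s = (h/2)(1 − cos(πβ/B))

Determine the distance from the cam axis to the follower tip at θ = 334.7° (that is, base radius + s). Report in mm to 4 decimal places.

seg 1 [0°–142.6°] uniform, h=15: full span → s += 15 → s = 15.0000
seg 2 [142.6°–302.2°] uniform, h=5: full span → s += 5 → s = 20.0000
seg 3 [302.2°–323.3°] dwell: s stays 20.0000
seg 4 [323.3°–360°] uniform, h=15: θ=334.7° here. β=11.4, B=36.7. 15·11.4/36.7 = 4.6594 → s = 24.6594
radial distance = base radius + s = 31 + 24.6594 = 55.6594

55.6594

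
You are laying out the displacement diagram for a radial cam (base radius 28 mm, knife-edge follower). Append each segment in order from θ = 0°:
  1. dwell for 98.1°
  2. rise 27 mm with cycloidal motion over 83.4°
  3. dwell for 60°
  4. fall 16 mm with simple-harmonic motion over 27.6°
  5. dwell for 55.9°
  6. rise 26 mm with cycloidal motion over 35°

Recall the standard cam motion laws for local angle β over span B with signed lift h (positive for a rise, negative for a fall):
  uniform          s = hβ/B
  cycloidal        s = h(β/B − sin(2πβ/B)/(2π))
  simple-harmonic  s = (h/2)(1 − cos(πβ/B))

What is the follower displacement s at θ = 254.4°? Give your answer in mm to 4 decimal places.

seg 1 [0°–98.1°] dwell: s stays 0.0000
seg 2 [98.1°–181.5°] cycloidal, h=27: full span → s += 27 → s = 27.0000
seg 3 [181.5°–241.5°] dwell: s stays 27.0000
seg 4 [241.5°–269.1°] simple-harmonic, h=-16: θ=254.4° here. β=12.9, B=27.6. -16/2·(1 − cos(π·0.4674)) = -7.1819 → s = 19.8181

19.8181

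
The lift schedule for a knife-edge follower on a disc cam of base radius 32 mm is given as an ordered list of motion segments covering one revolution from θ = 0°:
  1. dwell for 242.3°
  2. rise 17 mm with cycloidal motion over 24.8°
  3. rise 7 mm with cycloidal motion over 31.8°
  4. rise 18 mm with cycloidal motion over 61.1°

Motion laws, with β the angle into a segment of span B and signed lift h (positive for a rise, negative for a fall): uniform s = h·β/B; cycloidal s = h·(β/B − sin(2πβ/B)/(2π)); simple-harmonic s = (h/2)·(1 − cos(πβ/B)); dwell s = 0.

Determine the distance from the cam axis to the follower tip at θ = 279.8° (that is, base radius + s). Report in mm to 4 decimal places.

seg 1 [0°–242.3°] dwell: s stays 0.0000
seg 2 [242.3°–267.1°] cycloidal, h=17: full span → s += 17 → s = 17.0000
seg 3 [267.1°–298.9°] cycloidal, h=7: θ=279.8° here. β=12.7, B=31.8. 7·(0.3994 − sin(2π·0.3994)/(2π)) = 2.1372 → s = 19.1372
radial distance = base radius + s = 32 + 19.1372 = 51.1372

51.1372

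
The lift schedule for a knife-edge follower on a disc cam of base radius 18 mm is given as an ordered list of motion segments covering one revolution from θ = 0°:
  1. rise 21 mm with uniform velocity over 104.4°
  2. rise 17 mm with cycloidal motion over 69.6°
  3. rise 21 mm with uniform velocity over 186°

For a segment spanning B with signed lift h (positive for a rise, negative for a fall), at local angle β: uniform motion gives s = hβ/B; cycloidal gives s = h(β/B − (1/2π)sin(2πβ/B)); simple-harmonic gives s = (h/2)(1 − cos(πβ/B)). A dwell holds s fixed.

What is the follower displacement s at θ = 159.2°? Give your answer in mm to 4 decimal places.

seg 1 [0°–104.4°] uniform, h=21: full span → s += 21 → s = 21.0000
seg 2 [104.4°–174°] cycloidal, h=17: θ=159.2° here. β=54.8, B=69.6. 17·(0.7874 − sin(2π·0.7874)/(2π)) = 16.0165 → s = 37.0165

37.0165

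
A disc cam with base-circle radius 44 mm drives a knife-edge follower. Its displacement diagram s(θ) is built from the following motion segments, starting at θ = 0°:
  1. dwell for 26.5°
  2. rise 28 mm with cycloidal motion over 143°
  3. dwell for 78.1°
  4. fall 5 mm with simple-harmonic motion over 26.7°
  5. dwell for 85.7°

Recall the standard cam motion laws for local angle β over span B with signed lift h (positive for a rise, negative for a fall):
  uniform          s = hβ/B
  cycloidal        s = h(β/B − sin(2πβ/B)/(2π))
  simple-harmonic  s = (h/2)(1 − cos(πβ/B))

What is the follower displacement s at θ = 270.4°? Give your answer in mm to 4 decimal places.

seg 1 [0°–26.5°] dwell: s stays 0.0000
seg 2 [26.5°–169.5°] cycloidal, h=28: full span → s += 28 → s = 28.0000
seg 3 [169.5°–247.6°] dwell: s stays 28.0000
seg 4 [247.6°–274.3°] simple-harmonic, h=-5: θ=270.4° here. β=22.8, B=26.7. -5/2·(1 − cos(π·0.8539)) = -4.7414 → s = 23.2586

23.2586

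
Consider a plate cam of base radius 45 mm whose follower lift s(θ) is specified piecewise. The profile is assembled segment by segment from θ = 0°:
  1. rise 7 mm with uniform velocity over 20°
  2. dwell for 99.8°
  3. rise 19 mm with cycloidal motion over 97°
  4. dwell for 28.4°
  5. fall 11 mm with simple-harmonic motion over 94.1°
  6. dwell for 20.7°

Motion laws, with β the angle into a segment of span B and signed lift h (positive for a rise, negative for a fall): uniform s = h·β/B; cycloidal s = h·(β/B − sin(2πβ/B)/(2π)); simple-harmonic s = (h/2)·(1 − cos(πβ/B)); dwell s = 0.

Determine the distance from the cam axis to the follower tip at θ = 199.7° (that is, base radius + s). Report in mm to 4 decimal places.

seg 1 [0°–20°] uniform, h=7: full span → s += 7 → s = 7.0000
seg 2 [20°–119.8°] dwell: s stays 7.0000
seg 3 [119.8°–216.8°] cycloidal, h=19: θ=199.7° here. β=79.9, B=97. 19·(0.8237 − sin(2π·0.8237)/(2π)) = 18.3559 → s = 25.3559
radial distance = base radius + s = 45 + 25.3559 = 70.3559

70.3559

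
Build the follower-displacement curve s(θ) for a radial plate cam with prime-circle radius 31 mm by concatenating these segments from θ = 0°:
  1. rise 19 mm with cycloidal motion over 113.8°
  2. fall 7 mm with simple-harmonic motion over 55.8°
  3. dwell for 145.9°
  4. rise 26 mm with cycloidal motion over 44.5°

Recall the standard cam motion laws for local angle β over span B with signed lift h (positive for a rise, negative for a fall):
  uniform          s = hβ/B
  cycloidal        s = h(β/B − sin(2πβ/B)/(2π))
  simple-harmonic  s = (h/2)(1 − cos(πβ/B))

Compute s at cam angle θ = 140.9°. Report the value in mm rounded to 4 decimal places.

seg 1 [0°–113.8°] cycloidal, h=19: full span → s += 19 → s = 19.0000
seg 2 [113.8°–169.6°] simple-harmonic, h=-7: θ=140.9° here. β=27.1, B=55.8. -7/2·(1 − cos(π·0.4857)) = -3.3424 → s = 15.6576

15.6576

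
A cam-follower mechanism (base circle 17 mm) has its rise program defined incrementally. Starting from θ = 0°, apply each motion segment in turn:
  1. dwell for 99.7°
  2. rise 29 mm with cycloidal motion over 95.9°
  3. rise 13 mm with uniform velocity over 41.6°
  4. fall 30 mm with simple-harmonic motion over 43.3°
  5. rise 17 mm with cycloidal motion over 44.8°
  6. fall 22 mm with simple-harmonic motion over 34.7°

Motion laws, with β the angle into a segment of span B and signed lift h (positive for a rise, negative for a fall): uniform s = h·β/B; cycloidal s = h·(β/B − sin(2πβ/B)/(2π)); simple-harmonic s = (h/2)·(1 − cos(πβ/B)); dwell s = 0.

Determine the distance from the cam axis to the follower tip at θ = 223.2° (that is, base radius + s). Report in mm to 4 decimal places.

seg 1 [0°–99.7°] dwell: s stays 0.0000
seg 2 [99.7°–195.6°] cycloidal, h=29: full span → s += 29 → s = 29.0000
seg 3 [195.6°–237.2°] uniform, h=13: θ=223.2° here. β=27.6, B=41.6. 13·27.6/41.6 = 8.6250 → s = 37.6250
radial distance = base radius + s = 17 + 37.6250 = 54.6250

54.6250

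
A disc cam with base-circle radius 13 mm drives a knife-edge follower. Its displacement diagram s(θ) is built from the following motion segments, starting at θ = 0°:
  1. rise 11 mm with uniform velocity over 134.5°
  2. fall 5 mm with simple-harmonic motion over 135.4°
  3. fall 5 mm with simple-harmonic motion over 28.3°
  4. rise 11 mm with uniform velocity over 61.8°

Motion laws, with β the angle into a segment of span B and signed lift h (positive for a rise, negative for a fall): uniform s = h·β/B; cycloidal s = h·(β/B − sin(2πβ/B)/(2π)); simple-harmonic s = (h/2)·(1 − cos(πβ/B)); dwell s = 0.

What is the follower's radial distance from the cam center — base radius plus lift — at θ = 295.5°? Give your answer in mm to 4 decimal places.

seg 1 [0°–134.5°] uniform, h=11: full span → s += 11 → s = 11.0000
seg 2 [134.5°–269.9°] simple-harmonic, h=-5: full span → s += -5 → s = 6.0000
seg 3 [269.9°–298.2°] simple-harmonic, h=-5: θ=295.5° here. β=25.6, B=28.3. -5/2·(1 − cos(π·0.9046)) = -4.8885 → s = 1.1115
radial distance = base radius + s = 13 + 1.1115 = 14.1115

14.1115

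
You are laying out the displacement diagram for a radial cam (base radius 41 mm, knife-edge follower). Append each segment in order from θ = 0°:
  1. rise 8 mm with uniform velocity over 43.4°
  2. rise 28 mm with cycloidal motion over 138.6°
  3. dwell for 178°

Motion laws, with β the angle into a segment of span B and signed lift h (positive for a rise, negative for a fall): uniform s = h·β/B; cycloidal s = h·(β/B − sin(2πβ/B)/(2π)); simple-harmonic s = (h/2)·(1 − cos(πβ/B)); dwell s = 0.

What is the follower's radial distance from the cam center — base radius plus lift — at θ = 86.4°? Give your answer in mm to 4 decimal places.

seg 1 [0°–43.4°] uniform, h=8: full span → s += 8 → s = 8.0000
seg 2 [43.4°–182°] cycloidal, h=28: θ=86.4° here. β=43, B=138.6. 28·(0.3102 − sin(2π·0.3102)/(2π)) = 4.5460 → s = 12.5460
radial distance = base radius + s = 41 + 12.5460 = 53.5460

53.5460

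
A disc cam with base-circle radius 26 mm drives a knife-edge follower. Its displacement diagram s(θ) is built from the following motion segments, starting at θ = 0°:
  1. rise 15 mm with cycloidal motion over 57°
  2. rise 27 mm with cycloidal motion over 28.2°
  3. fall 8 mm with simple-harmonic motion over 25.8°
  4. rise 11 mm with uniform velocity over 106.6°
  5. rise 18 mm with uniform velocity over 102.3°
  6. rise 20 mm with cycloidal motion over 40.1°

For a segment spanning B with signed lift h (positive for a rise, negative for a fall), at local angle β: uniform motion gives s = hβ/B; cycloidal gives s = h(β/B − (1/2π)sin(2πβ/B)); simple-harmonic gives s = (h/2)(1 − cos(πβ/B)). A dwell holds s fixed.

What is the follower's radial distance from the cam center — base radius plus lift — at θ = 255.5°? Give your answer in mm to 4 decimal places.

seg 1 [0°–57°] cycloidal, h=15: full span → s += 15 → s = 15.0000
seg 2 [57°–85.2°] cycloidal, h=27: full span → s += 27 → s = 42.0000
seg 3 [85.2°–111°] simple-harmonic, h=-8: full span → s += -8 → s = 34.0000
seg 4 [111°–217.6°] uniform, h=11: full span → s += 11 → s = 45.0000
seg 5 [217.6°–319.9°] uniform, h=18: θ=255.5° here. β=37.9, B=102.3. 18·37.9/102.3 = 6.6686 → s = 51.6686
radial distance = base radius + s = 26 + 51.6686 = 77.6686

77.6686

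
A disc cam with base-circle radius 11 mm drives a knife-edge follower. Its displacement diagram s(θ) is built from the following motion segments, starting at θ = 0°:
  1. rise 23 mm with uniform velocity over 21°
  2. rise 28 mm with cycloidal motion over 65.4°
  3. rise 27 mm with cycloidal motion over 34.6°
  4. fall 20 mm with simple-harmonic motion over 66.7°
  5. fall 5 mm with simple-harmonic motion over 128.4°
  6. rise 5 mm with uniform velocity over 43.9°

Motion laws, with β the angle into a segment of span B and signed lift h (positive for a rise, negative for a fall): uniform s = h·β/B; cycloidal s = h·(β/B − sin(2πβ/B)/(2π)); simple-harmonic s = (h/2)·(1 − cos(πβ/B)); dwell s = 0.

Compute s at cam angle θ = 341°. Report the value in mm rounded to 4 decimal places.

seg 1 [0°–21°] uniform, h=23: full span → s += 23 → s = 23.0000
seg 2 [21°–86.4°] cycloidal, h=28: full span → s += 28 → s = 51.0000
seg 3 [86.4°–121°] cycloidal, h=27: full span → s += 27 → s = 78.0000
seg 4 [121°–187.7°] simple-harmonic, h=-20: full span → s += -20 → s = 58.0000
seg 5 [187.7°–316.1°] simple-harmonic, h=-5: full span → s += -5 → s = 53.0000
seg 6 [316.1°–360°] uniform, h=5: θ=341° here. β=24.9, B=43.9. 5·24.9/43.9 = 2.8360 → s = 55.8360

55.8360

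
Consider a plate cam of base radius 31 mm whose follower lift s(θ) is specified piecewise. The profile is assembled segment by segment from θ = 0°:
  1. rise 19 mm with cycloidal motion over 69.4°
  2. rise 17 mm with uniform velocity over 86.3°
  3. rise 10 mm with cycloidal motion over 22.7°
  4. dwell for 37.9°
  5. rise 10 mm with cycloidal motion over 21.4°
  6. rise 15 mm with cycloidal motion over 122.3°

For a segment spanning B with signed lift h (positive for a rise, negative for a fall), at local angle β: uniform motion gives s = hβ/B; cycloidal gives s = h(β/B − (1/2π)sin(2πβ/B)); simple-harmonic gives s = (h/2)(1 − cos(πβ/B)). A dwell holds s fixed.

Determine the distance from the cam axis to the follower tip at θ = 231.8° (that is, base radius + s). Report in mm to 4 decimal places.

seg 1 [0°–69.4°] cycloidal, h=19: full span → s += 19 → s = 19.0000
seg 2 [69.4°–155.7°] uniform, h=17: full span → s += 17 → s = 36.0000
seg 3 [155.7°–178.4°] cycloidal, h=10: full span → s += 10 → s = 46.0000
seg 4 [178.4°–216.3°] dwell: s stays 46.0000
seg 5 [216.3°–237.7°] cycloidal, h=10: θ=231.8° here. β=15.5, B=21.4. 10·(0.7243 − sin(2π·0.7243)/(2π)) = 8.8138 → s = 54.8138
radial distance = base radius + s = 31 + 54.8138 = 85.8138

85.8138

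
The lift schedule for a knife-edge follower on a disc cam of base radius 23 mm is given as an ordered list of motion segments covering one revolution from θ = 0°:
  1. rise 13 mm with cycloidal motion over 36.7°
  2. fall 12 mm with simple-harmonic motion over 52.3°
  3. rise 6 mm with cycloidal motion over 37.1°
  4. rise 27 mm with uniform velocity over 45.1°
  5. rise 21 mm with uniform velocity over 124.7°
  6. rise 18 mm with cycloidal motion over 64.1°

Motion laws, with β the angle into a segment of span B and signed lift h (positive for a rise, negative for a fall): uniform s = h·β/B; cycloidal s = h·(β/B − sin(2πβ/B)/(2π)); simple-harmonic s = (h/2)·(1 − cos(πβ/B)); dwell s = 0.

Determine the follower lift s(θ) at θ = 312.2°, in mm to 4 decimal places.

seg 1 [0°–36.7°] cycloidal, h=13: full span → s += 13 → s = 13.0000
seg 2 [36.7°–89°] simple-harmonic, h=-12: full span → s += -12 → s = 1.0000
seg 3 [89°–126.1°] cycloidal, h=6: full span → s += 6 → s = 7.0000
seg 4 [126.1°–171.2°] uniform, h=27: full span → s += 27 → s = 34.0000
seg 5 [171.2°–295.9°] uniform, h=21: full span → s += 21 → s = 55.0000
seg 6 [295.9°–360°] cycloidal, h=18: θ=312.2° here. β=16.3, B=64.1. 18·(0.2543 − sin(2π·0.2543)/(2π)) = 1.7135 → s = 56.7135

56.7135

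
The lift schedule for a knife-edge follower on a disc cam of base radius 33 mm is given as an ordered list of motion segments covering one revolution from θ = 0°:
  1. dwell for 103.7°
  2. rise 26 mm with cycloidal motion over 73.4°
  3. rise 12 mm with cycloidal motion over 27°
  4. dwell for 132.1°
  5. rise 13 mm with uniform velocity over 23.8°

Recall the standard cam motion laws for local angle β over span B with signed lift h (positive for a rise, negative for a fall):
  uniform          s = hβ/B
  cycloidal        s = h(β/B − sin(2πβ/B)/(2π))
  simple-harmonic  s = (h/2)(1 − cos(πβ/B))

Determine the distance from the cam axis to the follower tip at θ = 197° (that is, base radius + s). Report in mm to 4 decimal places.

seg 1 [0°–103.7°] dwell: s stays 0.0000
seg 2 [103.7°–177.1°] cycloidal, h=26: full span → s += 26 → s = 26.0000
seg 3 [177.1°–204.1°] cycloidal, h=12: θ=197° here. β=19.9, B=27. 12·(0.7370 − sin(2π·0.7370)/(2π)) = 10.7480 → s = 36.7480
radial distance = base radius + s = 33 + 36.7480 = 69.7480

69.7480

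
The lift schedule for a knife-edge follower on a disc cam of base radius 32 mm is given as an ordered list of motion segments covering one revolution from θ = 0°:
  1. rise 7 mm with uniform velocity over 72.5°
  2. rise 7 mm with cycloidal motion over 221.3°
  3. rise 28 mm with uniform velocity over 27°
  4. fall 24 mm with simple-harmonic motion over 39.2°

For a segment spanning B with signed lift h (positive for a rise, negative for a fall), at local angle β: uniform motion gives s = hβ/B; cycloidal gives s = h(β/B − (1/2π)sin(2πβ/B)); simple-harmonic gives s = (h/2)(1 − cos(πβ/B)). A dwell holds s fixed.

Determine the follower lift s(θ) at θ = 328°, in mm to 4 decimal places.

seg 1 [0°–72.5°] uniform, h=7: full span → s += 7 → s = 7.0000
seg 2 [72.5°–293.8°] cycloidal, h=7: full span → s += 7 → s = 14.0000
seg 3 [293.8°–320.8°] uniform, h=28: full span → s += 28 → s = 42.0000
seg 4 [320.8°–360°] simple-harmonic, h=-24: θ=328° here. β=7.2, B=39.2. -24/2·(1 − cos(π·0.1837)) = -1.9429 → s = 40.0571

40.0571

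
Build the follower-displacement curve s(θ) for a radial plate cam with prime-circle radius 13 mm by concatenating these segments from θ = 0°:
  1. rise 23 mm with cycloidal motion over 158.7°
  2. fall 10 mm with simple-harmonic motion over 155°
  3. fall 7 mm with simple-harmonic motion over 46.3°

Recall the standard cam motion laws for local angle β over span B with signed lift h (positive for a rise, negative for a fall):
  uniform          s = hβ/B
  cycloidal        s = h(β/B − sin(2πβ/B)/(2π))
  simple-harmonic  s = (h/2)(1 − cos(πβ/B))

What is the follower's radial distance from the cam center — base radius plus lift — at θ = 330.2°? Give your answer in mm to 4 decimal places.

seg 1 [0°–158.7°] cycloidal, h=23: full span → s += 23 → s = 23.0000
seg 2 [158.7°–313.7°] simple-harmonic, h=-10: full span → s += -10 → s = 13.0000
seg 3 [313.7°–360°] simple-harmonic, h=-7: θ=330.2° here. β=16.5, B=46.3. -7/2·(1 − cos(π·0.3564)) = -1.9738 → s = 11.0262
radial distance = base radius + s = 13 + 11.0262 = 24.0262

24.0262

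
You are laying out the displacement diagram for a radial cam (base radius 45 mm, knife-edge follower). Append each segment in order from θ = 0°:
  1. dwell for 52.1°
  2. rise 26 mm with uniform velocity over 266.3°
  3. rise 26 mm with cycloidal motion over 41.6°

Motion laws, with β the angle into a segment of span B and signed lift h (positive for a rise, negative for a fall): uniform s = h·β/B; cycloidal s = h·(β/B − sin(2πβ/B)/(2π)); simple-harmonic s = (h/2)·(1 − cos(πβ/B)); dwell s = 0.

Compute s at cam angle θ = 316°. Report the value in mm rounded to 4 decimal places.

seg 1 [0°–52.1°] dwell: s stays 0.0000
seg 2 [52.1°–318.4°] uniform, h=26: θ=316° here. β=263.9, B=266.3. 26·263.9/266.3 = 25.7657 → s = 25.7657

25.7657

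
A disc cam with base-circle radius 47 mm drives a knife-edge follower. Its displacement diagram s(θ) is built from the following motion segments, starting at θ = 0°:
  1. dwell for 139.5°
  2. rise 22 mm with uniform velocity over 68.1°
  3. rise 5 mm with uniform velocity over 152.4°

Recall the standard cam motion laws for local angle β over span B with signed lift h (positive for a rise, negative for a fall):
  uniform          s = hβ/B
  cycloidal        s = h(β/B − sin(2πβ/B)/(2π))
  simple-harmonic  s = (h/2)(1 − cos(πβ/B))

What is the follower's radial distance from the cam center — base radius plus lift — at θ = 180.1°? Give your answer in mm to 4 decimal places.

seg 1 [0°–139.5°] dwell: s stays 0.0000
seg 2 [139.5°–207.6°] uniform, h=22: θ=180.1° here. β=40.6, B=68.1. 22·40.6/68.1 = 13.1160 → s = 13.1160
radial distance = base radius + s = 47 + 13.1160 = 60.1160

60.1160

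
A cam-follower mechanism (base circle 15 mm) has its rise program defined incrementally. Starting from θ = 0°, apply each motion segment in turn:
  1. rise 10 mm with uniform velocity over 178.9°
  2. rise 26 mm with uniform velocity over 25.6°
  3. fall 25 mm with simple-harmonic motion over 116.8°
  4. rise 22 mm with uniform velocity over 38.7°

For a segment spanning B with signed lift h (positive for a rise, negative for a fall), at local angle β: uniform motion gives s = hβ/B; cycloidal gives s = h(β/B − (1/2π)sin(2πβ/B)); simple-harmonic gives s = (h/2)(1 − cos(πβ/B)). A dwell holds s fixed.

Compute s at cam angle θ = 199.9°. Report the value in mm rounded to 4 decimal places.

seg 1 [0°–178.9°] uniform, h=10: full span → s += 10 → s = 10.0000
seg 2 [178.9°–204.5°] uniform, h=26: θ=199.9° here. β=21, B=25.6. 26·21/25.6 = 21.3281 → s = 31.3281

31.3281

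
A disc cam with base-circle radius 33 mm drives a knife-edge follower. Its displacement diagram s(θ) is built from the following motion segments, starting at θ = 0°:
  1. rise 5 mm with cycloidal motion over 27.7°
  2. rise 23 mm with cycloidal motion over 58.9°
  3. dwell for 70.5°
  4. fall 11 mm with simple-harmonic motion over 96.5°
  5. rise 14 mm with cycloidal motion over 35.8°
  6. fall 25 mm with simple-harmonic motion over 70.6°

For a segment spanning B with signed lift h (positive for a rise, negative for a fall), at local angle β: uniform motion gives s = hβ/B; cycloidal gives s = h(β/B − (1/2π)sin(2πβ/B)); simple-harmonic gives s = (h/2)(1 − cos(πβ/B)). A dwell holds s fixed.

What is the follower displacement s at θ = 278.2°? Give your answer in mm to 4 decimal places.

seg 1 [0°–27.7°] cycloidal, h=5: full span → s += 5 → s = 5.0000
seg 2 [27.7°–86.6°] cycloidal, h=23: full span → s += 23 → s = 28.0000
seg 3 [86.6°–157.1°] dwell: s stays 28.0000
seg 4 [157.1°–253.6°] simple-harmonic, h=-11: full span → s += -11 → s = 17.0000
seg 5 [253.6°–289.4°] cycloidal, h=14: θ=278.2° here. β=24.6, B=35.8. 14·(0.6872 − sin(2π·0.6872)/(2π)) = 11.6768 → s = 28.6768

28.6768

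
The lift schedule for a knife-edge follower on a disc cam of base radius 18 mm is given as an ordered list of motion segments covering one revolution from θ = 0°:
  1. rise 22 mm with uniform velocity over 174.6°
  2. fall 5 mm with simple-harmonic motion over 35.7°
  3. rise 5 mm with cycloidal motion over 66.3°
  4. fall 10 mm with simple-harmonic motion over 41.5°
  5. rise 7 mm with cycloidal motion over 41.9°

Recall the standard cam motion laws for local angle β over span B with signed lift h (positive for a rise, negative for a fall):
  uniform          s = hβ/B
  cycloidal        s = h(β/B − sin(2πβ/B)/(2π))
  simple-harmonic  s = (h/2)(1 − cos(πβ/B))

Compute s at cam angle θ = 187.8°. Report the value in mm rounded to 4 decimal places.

seg 1 [0°–174.6°] uniform, h=22: full span → s += 22 → s = 22.0000
seg 2 [174.6°–210.3°] simple-harmonic, h=-5: θ=187.8° here. β=13.2, B=35.7. -5/2·(1 − cos(π·0.3697)) = -1.5053 → s = 20.4947

20.4947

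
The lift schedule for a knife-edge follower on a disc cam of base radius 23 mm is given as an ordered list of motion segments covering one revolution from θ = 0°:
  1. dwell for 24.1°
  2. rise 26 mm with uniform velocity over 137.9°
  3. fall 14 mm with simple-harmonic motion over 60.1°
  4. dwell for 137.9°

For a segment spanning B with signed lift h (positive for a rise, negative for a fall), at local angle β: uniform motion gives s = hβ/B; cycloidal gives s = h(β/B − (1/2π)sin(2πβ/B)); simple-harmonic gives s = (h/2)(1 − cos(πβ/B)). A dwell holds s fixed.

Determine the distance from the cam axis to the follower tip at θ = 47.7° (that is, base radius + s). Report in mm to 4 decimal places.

seg 1 [0°–24.1°] dwell: s stays 0.0000
seg 2 [24.1°–162°] uniform, h=26: θ=47.7° here. β=23.6, B=137.9. 26·23.6/137.9 = 4.4496 → s = 4.4496
radial distance = base radius + s = 23 + 4.4496 = 27.4496

27.4496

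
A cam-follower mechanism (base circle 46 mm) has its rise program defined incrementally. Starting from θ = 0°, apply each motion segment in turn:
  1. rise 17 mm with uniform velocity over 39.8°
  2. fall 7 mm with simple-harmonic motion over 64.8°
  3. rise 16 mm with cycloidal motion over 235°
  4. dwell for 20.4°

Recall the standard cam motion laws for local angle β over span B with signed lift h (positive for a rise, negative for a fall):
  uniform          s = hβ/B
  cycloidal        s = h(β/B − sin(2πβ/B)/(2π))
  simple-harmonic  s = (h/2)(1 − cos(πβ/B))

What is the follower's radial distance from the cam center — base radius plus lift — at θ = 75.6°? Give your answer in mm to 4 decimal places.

seg 1 [0°–39.8°] uniform, h=17: full span → s += 17 → s = 17.0000
seg 2 [39.8°–104.6°] simple-harmonic, h=-7: θ=75.6° here. β=35.8, B=64.8. -7/2·(1 − cos(π·0.5525)) = -4.0743 → s = 12.9257
radial distance = base radius + s = 46 + 12.9257 = 58.9257

58.9257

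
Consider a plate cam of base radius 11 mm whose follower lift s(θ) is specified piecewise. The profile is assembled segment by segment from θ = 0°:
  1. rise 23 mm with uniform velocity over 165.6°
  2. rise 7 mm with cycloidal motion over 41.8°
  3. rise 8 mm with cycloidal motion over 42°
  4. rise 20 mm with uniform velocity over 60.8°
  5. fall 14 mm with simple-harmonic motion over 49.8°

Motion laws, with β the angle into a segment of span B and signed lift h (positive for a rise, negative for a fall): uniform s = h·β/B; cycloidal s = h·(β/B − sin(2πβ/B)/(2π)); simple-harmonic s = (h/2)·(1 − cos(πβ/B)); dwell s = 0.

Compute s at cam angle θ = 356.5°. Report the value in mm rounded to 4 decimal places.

seg 1 [0°–165.6°] uniform, h=23: full span → s += 23 → s = 23.0000
seg 2 [165.6°–207.4°] cycloidal, h=7: full span → s += 7 → s = 30.0000
seg 3 [207.4°–249.4°] cycloidal, h=8: full span → s += 8 → s = 38.0000
seg 4 [249.4°–310.2°] uniform, h=20: full span → s += 20 → s = 58.0000
seg 5 [310.2°–360°] simple-harmonic, h=-14: θ=356.5° here. β=46.3, B=49.8. -14/2·(1 − cos(π·0.9297)) = -13.8301 → s = 44.1699

44.1699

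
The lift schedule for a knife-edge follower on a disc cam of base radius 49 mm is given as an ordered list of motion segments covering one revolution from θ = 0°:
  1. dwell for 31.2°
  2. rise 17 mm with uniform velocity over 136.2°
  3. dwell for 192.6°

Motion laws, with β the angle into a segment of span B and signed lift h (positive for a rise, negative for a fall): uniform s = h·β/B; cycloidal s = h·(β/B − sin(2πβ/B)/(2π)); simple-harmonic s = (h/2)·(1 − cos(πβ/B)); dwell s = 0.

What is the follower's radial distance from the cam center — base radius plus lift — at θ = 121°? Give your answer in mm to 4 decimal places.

seg 1 [0°–31.2°] dwell: s stays 0.0000
seg 2 [31.2°–167.4°] uniform, h=17: θ=121° here. β=89.8, B=136.2. 17·89.8/136.2 = 11.2085 → s = 11.2085
radial distance = base radius + s = 49 + 11.2085 = 60.2085

60.2085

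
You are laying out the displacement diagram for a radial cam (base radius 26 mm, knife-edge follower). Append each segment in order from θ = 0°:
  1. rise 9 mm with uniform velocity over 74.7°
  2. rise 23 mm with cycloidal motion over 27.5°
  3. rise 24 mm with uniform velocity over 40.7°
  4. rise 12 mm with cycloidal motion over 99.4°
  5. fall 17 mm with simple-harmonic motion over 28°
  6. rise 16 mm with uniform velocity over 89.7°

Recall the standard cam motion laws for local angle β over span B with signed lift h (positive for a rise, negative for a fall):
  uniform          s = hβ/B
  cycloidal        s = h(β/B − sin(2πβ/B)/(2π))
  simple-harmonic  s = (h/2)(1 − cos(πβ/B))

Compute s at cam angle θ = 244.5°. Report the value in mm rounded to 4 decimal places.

seg 1 [0°–74.7°] uniform, h=9: full span → s += 9 → s = 9.0000
seg 2 [74.7°–102.2°] cycloidal, h=23: full span → s += 23 → s = 32.0000
seg 3 [102.2°–142.9°] uniform, h=24: full span → s += 24 → s = 56.0000
seg 4 [142.9°–242.3°] cycloidal, h=12: full span → s += 12 → s = 68.0000
seg 5 [242.3°–270.3°] simple-harmonic, h=-17: θ=244.5° here. β=2.2, B=28. -17/2·(1 − cos(π·0.0786)) = -0.2576 → s = 67.7424

67.7424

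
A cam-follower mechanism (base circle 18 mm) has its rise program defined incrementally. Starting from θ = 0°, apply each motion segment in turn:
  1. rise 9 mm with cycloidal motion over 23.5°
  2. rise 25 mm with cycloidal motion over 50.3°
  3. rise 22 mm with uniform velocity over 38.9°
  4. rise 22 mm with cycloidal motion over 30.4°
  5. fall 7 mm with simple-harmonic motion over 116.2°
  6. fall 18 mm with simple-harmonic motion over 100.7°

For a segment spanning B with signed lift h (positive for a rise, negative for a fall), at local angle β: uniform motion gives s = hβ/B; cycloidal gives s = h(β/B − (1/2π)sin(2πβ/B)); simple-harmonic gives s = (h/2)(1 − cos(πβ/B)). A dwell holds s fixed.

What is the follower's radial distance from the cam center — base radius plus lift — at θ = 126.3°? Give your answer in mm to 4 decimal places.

seg 1 [0°–23.5°] cycloidal, h=9: full span → s += 9 → s = 9.0000
seg 2 [23.5°–73.8°] cycloidal, h=25: full span → s += 25 → s = 34.0000
seg 3 [73.8°–112.7°] uniform, h=22: full span → s += 22 → s = 56.0000
seg 4 [112.7°–143.1°] cycloidal, h=22: θ=126.3° here. β=13.6, B=30.4. 22·(0.4474 − sin(2π·0.4474)/(2π)) = 8.7052 → s = 64.7052
radial distance = base radius + s = 18 + 64.7052 = 82.7052

82.7052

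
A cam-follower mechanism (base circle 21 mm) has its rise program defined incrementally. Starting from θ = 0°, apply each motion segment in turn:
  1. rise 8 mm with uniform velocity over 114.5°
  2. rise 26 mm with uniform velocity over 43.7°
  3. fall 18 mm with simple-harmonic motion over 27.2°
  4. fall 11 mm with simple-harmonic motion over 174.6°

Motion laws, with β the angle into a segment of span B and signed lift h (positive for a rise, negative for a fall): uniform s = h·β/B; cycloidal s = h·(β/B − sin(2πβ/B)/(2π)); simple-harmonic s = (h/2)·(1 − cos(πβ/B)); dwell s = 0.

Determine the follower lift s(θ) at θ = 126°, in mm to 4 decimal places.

seg 1 [0°–114.5°] uniform, h=8: full span → s += 8 → s = 8.0000
seg 2 [114.5°–158.2°] uniform, h=26: θ=126° here. β=11.5, B=43.7. 26·11.5/43.7 = 6.8421 → s = 14.8421

14.8421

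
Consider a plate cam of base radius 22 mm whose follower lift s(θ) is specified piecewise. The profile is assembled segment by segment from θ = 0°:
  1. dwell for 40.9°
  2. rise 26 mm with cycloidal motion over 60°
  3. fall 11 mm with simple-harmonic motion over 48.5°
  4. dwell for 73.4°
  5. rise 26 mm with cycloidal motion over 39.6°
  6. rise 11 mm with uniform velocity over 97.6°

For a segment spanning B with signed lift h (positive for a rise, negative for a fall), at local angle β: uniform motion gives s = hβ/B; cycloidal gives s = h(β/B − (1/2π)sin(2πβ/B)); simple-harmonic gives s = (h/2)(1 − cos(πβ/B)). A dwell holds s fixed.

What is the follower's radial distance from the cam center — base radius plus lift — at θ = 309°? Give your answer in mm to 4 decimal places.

seg 1 [0°–40.9°] dwell: s stays 0.0000
seg 2 [40.9°–100.9°] cycloidal, h=26: full span → s += 26 → s = 26.0000
seg 3 [100.9°–149.4°] simple-harmonic, h=-11: full span → s += -11 → s = 15.0000
seg 4 [149.4°–222.8°] dwell: s stays 15.0000
seg 5 [222.8°–262.4°] cycloidal, h=26: full span → s += 26 → s = 41.0000
seg 6 [262.4°–360°] uniform, h=11: θ=309° here. β=46.6, B=97.6. 11·46.6/97.6 = 5.2520 → s = 46.2520
radial distance = base radius + s = 22 + 46.2520 = 68.2520

68.2520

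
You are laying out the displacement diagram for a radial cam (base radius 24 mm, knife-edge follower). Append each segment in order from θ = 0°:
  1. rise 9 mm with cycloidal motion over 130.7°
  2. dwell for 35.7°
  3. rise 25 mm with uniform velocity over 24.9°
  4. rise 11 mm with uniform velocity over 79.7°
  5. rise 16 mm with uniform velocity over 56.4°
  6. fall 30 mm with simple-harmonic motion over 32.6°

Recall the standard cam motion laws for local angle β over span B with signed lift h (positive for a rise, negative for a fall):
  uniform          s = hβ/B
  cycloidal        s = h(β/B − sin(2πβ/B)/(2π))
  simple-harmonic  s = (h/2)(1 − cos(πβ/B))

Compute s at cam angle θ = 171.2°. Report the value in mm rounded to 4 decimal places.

seg 1 [0°–130.7°] cycloidal, h=9: full span → s += 9 → s = 9.0000
seg 2 [130.7°–166.4°] dwell: s stays 9.0000
seg 3 [166.4°–191.3°] uniform, h=25: θ=171.2° here. β=4.8, B=24.9. 25·4.8/24.9 = 4.8193 → s = 13.8193

13.8193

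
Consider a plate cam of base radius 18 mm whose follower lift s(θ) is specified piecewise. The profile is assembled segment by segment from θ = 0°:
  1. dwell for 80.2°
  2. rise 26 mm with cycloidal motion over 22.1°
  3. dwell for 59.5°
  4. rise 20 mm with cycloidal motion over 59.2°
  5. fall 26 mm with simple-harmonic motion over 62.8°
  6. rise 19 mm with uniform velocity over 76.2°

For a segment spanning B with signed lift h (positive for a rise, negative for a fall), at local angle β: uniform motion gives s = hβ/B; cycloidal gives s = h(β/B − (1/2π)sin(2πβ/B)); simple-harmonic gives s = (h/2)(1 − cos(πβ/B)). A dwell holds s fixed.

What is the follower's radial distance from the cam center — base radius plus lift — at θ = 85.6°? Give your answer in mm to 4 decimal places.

seg 1 [0°–80.2°] dwell: s stays 0.0000
seg 2 [80.2°–102.3°] cycloidal, h=26: θ=85.6° here. β=5.4, B=22.1. 26·(0.2443 − sin(2π·0.2443)/(2π)) = 2.2175 → s = 2.2175
radial distance = base radius + s = 18 + 2.2175 = 20.2175

20.2175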